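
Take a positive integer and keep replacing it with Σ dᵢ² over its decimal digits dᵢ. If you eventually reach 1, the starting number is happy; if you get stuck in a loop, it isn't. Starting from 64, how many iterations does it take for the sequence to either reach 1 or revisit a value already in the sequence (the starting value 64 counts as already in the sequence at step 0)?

12

64 → 6² + 4² = 52
52 → 5² + 2² = 29
29 → 2² + 9² = 85
85 → 8² + 5² = 89
89 → 8² + 9² = 145
145 → 1² + 4² + 5² = 42
42 → 4² + 2² = 20
20 → 2² + 0² = 4
4 → 4² = 16
16 → 1² + 6² = 37
37 → 3² + 7² = 58
58 → 5² + 8² = 89  — 89 repeats.
That took 12 steps.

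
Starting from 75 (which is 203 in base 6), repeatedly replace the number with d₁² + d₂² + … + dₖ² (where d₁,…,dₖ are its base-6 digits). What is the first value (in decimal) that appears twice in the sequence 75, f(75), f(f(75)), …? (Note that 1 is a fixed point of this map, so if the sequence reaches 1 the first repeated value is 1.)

75 = (2,0,3)_6 → 2² + 0² + 3² = 13
13 = (2,1)_6 → 2² + 1² = 5
5 = (5)_6 → 5² = 25
25 = (4,1)_6 → 4² + 1² = 17
17 = (2,5)_6 → 2² + 5² = 29
29 = (4,5)_6 → 4² + 5² = 41
41 = (1,0,5)_6 → 1² + 0² + 5² = 26
26 = (4,2)_6 → 4² + 2² = 20
20 = (3,2)_6 → 3² + 2² = 13  — 13 already appeared earlier.

13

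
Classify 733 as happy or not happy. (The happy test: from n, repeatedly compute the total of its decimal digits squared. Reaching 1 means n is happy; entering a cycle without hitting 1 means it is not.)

not happy

733 → 7² + 3² + 3² = 49 + 9 + 9 = 67
67 → 6² + 7² = 36 + 49 = 85
85 → 8² + 5² = 64 + 25 = 89
89 → 8² + 9² = 64 + 81 = 145
145 → 1² + 4² + 5² = 1 + 16 + 25 = 42
42 → 4² + 2² = 16 + 4 = 20
20 → 2² + 0² = 4 + 0 = 4
4 → 4² = 16
16 → 1² + 6² = 1 + 36 = 37
37 → 3² + 7² = 9 + 49 = 58
58 → 5² + 8² = 25 + 64 = 89  — 89 already seen; the sequence cycles without reaching 1.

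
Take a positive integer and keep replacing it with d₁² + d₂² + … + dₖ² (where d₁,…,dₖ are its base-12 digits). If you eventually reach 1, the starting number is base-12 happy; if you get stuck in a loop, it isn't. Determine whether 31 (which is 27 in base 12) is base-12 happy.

31 = (2,7)_12 → 2² + 7² = 53
53 = (4,5)_12 → 4² + 5² = 41
41 = (3,5)_12 → 3² + 5² = 34
34 = (2,10)_12 → 2² + 10² = 104
104 = (8,8)_12 → 8² + 8² = 128
128 = (10,8)_12 → 10² + 8² = 164
164 = (1,1,8)_12 → 1² + 1² + 8² = 66
66 = (5,6)_12 → 5² + 6² = 61
61 = (5,1)_12 → 5² + 1² = 26
26 = (2,2)_12 → 2² + 2² = 8
8 = (8)_12 → 8² = 64
64 = (5,4)_12 → 5² + 4² = 41  — 41 already seen; the sequence cycles without reaching 1.

not base-12 happy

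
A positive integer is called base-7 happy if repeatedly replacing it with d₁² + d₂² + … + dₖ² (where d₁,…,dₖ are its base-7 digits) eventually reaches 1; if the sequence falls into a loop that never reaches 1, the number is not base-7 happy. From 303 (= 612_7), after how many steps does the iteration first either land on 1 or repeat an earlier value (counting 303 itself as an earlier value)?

303 = (6,1,2)_7 → 6² + 1² + 2² = 36 + 1 + 4 = 41
41 = (5,6)_7 → 5² + 6² = 25 + 36 = 61
61 = (1,1,5)_7 → 1² + 1² + 5² = 1 + 1 + 25 = 27
27 = (3,6)_7 → 3² + 6² = 9 + 36 = 45
45 = (6,3)_7 → 6² + 3² = 36 + 9 = 45  — 45 repeats.
That took 5 steps.

5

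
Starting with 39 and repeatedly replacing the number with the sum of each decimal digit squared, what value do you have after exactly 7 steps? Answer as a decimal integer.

39 → 3² + 9² = 9 + 81 = 90
90 → 9² + 0² = 81 + 0 = 81
81 → 8² + 1² = 64 + 1 = 65
65 → 6² + 5² = 36 + 25 = 61
61 → 6² + 1² = 36 + 1 = 37
37 → 3² + 7² = 9 + 49 = 58
58 → 5² + 8² = 25 + 64 = 89

89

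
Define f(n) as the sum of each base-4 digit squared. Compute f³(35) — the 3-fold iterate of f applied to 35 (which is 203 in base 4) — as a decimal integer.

8

35 = (2,0,3)_4 → 2² + 0² + 3² = 4 + 0 + 9 = 13
13 = (3,1)_4 → 3² + 1² = 9 + 1 = 10
10 = (2,2)_4 → 2² + 2² = 4 + 4 = 8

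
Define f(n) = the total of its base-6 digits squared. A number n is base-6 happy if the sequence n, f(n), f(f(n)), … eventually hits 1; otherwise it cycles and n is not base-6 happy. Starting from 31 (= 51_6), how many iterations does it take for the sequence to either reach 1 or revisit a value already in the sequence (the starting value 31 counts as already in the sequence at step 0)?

9

31 = (5,1)_6 → 5² + 1² = 25 + 1 = 26
26 = (4,2)_6 → 4² + 2² = 16 + 4 = 20
20 = (3,2)_6 → 3² + 2² = 9 + 4 = 13
13 = (2,1)_6 → 2² + 1² = 4 + 1 = 5
5 = (5)_6 → 5² = 25
25 = (4,1)_6 → 4² + 1² = 16 + 1 = 17
17 = (2,5)_6 → 2² + 5² = 4 + 25 = 29
29 = (4,5)_6 → 4² + 5² = 16 + 25 = 41
41 = (1,0,5)_6 → 1² + 0² + 5² = 1 + 0 + 25 = 26  — 26 repeats.
That took 9 steps.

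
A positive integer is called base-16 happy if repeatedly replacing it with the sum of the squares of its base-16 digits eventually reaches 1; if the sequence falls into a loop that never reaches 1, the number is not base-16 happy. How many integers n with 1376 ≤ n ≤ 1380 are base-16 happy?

1376: 1376 → 61 → 178 → 125 → 218 → 269 → 170 → 200 → 208 → 169 → 181 → 146 → 85 → 50 → 13 → 169  — not base-16 happy
1377: 1377 → 62 → 205 → 313 → 91 → 146 → 85 → 50 → 13 → 169 → 181 → 146  — not base-16 happy
1378: 1378 → 65 → 17 → 2 → 4 → 16 → 1  — base-16 happy
1379: 1379 → 70 → 52 → 25 → 82 → 29 → 170 → 200 → 208 → 169 → 181 → 146 → 85 → 50 → 13 → 169  — not base-16 happy
1380: 1380 → 77 → 185 → 202 → 244 → 241 → 226 → 200 → 208 → 169 → 181 → 146 → 85 → 50 → 13 → 169  — not base-16 happy
base-16 happy: 1378

1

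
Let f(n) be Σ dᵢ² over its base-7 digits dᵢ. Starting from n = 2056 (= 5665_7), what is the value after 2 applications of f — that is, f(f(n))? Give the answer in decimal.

22

2056 = (5,6,6,5)_7 → 5² + 6² + 6² + 5² = 122
122 = (2,3,3)_7 → 2² + 3² + 3² = 22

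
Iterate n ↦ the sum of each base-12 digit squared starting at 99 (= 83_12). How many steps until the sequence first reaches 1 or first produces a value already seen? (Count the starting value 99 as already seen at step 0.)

99 = (8,3)_12 → 8² + 3² = 73
73 = (6,1)_12 → 6² + 1² = 37
37 = (3,1)_12 → 3² + 1² = 10
10 = (10)_12 → 10² = 100
100 = (8,4)_12 → 8² + 4² = 80
80 = (6,8)_12 → 6² + 8² = 100  — 100 repeats.
That took 6 steps.

6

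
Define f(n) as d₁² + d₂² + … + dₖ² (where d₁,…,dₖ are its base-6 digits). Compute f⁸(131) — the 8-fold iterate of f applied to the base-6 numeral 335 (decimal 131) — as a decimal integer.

26

131 = (3,3,5)_6 → 3² + 3² + 5² = 43
43 = (1,1,1)_6 → 1² + 1² + 1² = 3
3 = (3)_6 → 3² = 9
9 = (1,3)_6 → 1² + 3² = 10
10 = (1,4)_6 → 1² + 4² = 17
17 = (2,5)_6 → 2² + 5² = 29
29 = (4,5)_6 → 4² + 5² = 41
41 = (1,0,5)_6 → 1² + 0² + 5² = 26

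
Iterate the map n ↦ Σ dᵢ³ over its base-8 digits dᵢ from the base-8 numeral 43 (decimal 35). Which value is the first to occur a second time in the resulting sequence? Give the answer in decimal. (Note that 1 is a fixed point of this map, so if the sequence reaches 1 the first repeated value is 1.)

559

35 = (4,3)_8 → 4³ + 3³ = 91
91 = (1,3,3)_8 → 1³ + 3³ + 3³ = 55
55 = (6,7)_8 → 6³ + 7³ = 559
559 = (1,0,5,7)_8 → 1³ + 0³ + 5³ + 7³ = 469
469 = (7,2,5)_8 → 7³ + 2³ + 5³ = 476
476 = (7,3,4)_8 → 7³ + 3³ + 4³ = 434
434 = (6,6,2)_8 → 6³ + 6³ + 2³ = 440
440 = (6,7,0)_8 → 6³ + 7³ + 0³ = 559  — 559 already appeared earlier.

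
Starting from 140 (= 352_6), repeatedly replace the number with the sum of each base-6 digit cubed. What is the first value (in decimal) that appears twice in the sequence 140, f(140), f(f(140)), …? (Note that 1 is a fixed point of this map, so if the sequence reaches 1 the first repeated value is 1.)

140 = (3,5,2)_6 → 3³ + 5³ + 2³ = 27 + 125 + 8 = 160
160 = (4,2,4)_6 → 4³ + 2³ + 4³ = 64 + 8 + 64 = 136
136 = (3,4,4)_6 → 3³ + 4³ + 4³ = 27 + 64 + 64 = 155
155 = (4,1,5)_6 → 4³ + 1³ + 5³ = 64 + 1 + 125 = 190
190 = (5,1,4)_6 → 5³ + 1³ + 4³ = 125 + 1 + 64 = 190  — 190 already appeared earlier.

190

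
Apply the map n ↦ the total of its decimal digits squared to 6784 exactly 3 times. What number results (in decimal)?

6784 → 6² + 7² + 8² + 4² = 165
165 → 1² + 6² + 5² = 62
62 → 6² + 2² = 40

40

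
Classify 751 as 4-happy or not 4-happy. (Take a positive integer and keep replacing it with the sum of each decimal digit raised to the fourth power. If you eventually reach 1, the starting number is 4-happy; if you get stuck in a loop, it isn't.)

751 → 3027
3027 → 2498
2498 → 10929
10929 → 13139
13139 → 6725
6725 → 4338
4338 → 4514
4514 → 1138
1138 → 4179
4179 → 9219
9219 → 13139  — 13139 already seen; the sequence cycles without reaching 1.

not 4-happy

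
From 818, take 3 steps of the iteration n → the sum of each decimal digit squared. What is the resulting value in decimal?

100

818 → 8² + 1² + 8² = 64 + 1 + 64 = 129
129 → 1² + 2² + 9² = 1 + 4 + 81 = 86
86 → 8² + 6² = 64 + 36 = 100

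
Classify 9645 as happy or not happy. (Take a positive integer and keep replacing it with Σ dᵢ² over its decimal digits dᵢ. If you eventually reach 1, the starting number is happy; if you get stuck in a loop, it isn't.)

not happy

9645 → 9² + 6² + 4² + 5² = 81 + 36 + 16 + 25 = 158
158 → 1² + 5² + 8² = 1 + 25 + 64 = 90
90 → 9² + 0² = 81 + 0 = 81
81 → 8² + 1² = 64 + 1 = 65
65 → 6² + 5² = 36 + 25 = 61
61 → 6² + 1² = 36 + 1 = 37
37 → 3² + 7² = 9 + 49 = 58
58 → 5² + 8² = 25 + 64 = 89
89 → 8² + 9² = 64 + 81 = 145
145 → 1² + 4² + 5² = 1 + 16 + 25 = 42
42 → 4² + 2² = 16 + 4 = 20
20 → 2² + 0² = 4 + 0 = 4
4 → 4² = 16
16 → 1² + 6² = 1 + 36 = 37  — 37 already seen; the sequence cycles without reaching 1.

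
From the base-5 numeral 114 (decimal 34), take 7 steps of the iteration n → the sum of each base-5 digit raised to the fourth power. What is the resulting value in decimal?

514

34 = (1,1,4)_5 → 1⁴ + 1⁴ + 4⁴ = 258
258 = (2,0,1,3)_5 → 2⁴ + 0⁴ + 1⁴ + 3⁴ = 98
98 = (3,4,3)_5 → 3⁴ + 4⁴ + 3⁴ = 418
418 = (3,1,3,3)_5 → 3⁴ + 1⁴ + 3⁴ + 3⁴ = 244
244 = (1,4,3,4)_5 → 1⁴ + 4⁴ + 3⁴ + 4⁴ = 594
594 = (4,3,3,4)_5 → 4⁴ + 3⁴ + 3⁴ + 4⁴ = 674
674 = (1,0,1,4,4)_5 → 1⁴ + 0⁴ + 1⁴ + 4⁴ + 4⁴ = 514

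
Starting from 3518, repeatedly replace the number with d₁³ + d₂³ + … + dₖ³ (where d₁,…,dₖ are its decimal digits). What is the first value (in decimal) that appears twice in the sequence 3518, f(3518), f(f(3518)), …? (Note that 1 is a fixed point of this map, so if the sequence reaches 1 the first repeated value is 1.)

3518 → 3³ + 5³ + 1³ + 8³ = 27 + 125 + 1 + 512 = 665
665 → 6³ + 6³ + 5³ = 216 + 216 + 125 = 557
557 → 5³ + 5³ + 7³ = 125 + 125 + 343 = 593
593 → 5³ + 9³ + 3³ = 125 + 729 + 27 = 881
881 → 8³ + 8³ + 1³ = 512 + 512 + 1 = 1025
1025 → 1³ + 0³ + 2³ + 5³ = 1 + 0 + 8 + 125 = 134
134 → 1³ + 3³ + 4³ = 1 + 27 + 64 = 92
92 → 9³ + 2³ = 729 + 8 = 737
737 → 7³ + 3³ + 7³ = 343 + 27 + 343 = 713
713 → 7³ + 1³ + 3³ = 343 + 1 + 27 = 371
371 → 3³ + 7³ + 1³ = 27 + 343 + 1 = 371  — 371 already appeared earlier.

371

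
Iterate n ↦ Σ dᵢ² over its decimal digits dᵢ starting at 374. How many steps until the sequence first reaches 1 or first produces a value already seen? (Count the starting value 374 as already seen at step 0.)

374 → 3² + 7² + 4² = 9 + 49 + 16 = 74
74 → 7² + 4² = 49 + 16 = 65
65 → 6² + 5² = 36 + 25 = 61
61 → 6² + 1² = 36 + 1 = 37
37 → 3² + 7² = 9 + 49 = 58
58 → 5² + 8² = 25 + 64 = 89
89 → 8² + 9² = 64 + 81 = 145
145 → 1² + 4² + 5² = 1 + 16 + 25 = 42
42 → 4² + 2² = 16 + 4 = 20
20 → 2² + 0² = 4 + 0 = 4
4 → 4² = 16
16 → 1² + 6² = 1 + 36 = 37  — 37 repeats.
That took 12 steps.

12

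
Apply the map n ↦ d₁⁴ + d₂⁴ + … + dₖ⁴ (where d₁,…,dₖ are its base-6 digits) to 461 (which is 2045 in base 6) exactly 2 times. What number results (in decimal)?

461 = (2,0,4,5)_6 → 2⁴ + 0⁴ + 4⁴ + 5⁴ = 16 + 0 + 256 + 625 = 897
897 = (4,0,5,3)_6 → 4⁴ + 0⁴ + 5⁴ + 3⁴ = 256 + 0 + 625 + 81 = 962

962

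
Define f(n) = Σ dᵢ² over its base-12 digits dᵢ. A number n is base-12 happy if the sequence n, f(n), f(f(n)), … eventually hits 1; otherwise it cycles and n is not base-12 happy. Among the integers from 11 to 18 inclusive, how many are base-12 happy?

1

11: 11 → 121 → 101 → 89 → 74 → 40 → 25 → 5 → 25  (repeats 25)
12: 12 → 1  (reaches 1)
13: 13 → 2 → 4 → 16 → 17 → 26 → 8 → 64 → 41 → 34 → 104 → 128 → 164 → 66 → 61 → 26  (repeats 26)
14: 14 → 5 → 25 → 5  (repeats 5)
15: 15 → 10 → 100 → 80 → 100  (repeats 100)
16: 16 → 17 → 26 → 8 → 64 → 41 → 34 → 104 → 128 → 164 → 66 → 61 → 26  (repeats 26)
17: 17 → 26 → 8 → 64 → 41 → 34 → 104 → 128 → 164 → 66 → 61 → 26  (repeats 26)
18: 18 → 37 → 10 → 100 → 80 → 100  (repeats 100)
base-12 happy: 12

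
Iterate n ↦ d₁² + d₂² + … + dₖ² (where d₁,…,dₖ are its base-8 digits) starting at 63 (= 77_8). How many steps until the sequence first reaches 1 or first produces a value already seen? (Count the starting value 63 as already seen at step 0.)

6

63 = (7,7)_8 → 98
98 = (1,4,2)_8 → 21
21 = (2,5)_8 → 29
29 = (3,5)_8 → 34
34 = (4,2)_8 → 20
20 = (2,4)_8 → 20  — 20 repeats.
That took 6 steps.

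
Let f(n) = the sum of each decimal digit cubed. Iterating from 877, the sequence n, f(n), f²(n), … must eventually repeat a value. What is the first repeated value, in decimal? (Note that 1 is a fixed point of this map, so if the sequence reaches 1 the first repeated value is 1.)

877 → 8³ + 7³ + 7³ = 1198
1198 → 1³ + 1³ + 9³ + 8³ = 1243
1243 → 1³ + 2³ + 4³ + 3³ = 100
100 → 1³ + 0³ + 0³ = 1  — reached the fixed point 1.
1 → 1, so 1 is the first repeated value.

1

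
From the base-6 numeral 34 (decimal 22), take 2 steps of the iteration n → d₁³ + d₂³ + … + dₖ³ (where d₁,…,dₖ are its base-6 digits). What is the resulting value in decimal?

22 = (3,4)_6 → 3³ + 4³ = 27 + 64 = 91
91 = (2,3,1)_6 → 2³ + 3³ + 1³ = 8 + 27 + 1 = 36

36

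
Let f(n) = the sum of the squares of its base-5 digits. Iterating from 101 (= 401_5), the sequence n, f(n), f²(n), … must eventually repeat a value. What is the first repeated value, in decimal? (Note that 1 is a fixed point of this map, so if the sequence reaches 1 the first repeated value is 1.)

13

101 = (4,0,1)_5 → 4² + 0² + 1² = 16 + 0 + 1 = 17
17 = (3,2)_5 → 3² + 2² = 9 + 4 = 13
13 = (2,3)_5 → 2² + 3² = 4 + 9 = 13  — 13 already appeared earlier.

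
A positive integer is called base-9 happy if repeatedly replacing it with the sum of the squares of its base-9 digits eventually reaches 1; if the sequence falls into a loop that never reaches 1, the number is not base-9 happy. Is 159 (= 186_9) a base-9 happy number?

base-9 happy

159 = (1,8,6)_9 → 101
101 = (1,2,2)_9 → 9
9 = (1,0)_9 → 1  — reached 1.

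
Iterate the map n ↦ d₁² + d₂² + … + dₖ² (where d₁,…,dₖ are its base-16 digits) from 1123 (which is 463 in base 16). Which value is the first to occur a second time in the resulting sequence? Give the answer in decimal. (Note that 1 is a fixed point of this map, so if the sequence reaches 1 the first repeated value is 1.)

1123 = (4,6,3)_16 → 4² + 6² + 3² = 61
61 = (3,13)_16 → 3² + 13² = 178
178 = (11,2)_16 → 11² + 2² = 125
125 = (7,13)_16 → 7² + 13² = 218
218 = (13,10)_16 → 13² + 10² = 269
269 = (1,0,13)_16 → 1² + 0² + 13² = 170
170 = (10,10)_16 → 10² + 10² = 200
200 = (12,8)_16 → 12² + 8² = 208
208 = (13,0)_16 → 13² + 0² = 169
169 = (10,9)_16 → 10² + 9² = 181
181 = (11,5)_16 → 11² + 5² = 146
146 = (9,2)_16 → 9² + 2² = 85
85 = (5,5)_16 → 5² + 5² = 50
50 = (3,2)_16 → 3² + 2² = 13
13 = (13)_16 → 13² = 169  — 169 already appeared earlier.

169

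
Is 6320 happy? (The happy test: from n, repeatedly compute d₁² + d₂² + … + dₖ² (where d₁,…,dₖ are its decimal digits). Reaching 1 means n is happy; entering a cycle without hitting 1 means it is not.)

happy

6320 → 49
49 → 97
97 → 130
130 → 10
10 → 1  — reached 1.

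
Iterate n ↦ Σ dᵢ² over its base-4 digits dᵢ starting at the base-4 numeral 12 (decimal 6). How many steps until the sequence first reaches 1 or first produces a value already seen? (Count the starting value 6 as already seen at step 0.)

4

6 = (1,2)_4 → 1² + 2² = 5
5 = (1,1)_4 → 1² + 1² = 2
2 = (2)_4 → 2² = 4
4 = (1,0)_4 → 1² + 0² = 1  — reached 1.
That took 4 steps.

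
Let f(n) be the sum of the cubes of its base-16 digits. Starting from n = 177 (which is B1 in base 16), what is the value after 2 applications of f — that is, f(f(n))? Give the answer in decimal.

216

177 = (11,1)_16 → 11³ + 1³ = 1332
1332 = (5,3,4)_16 → 5³ + 3³ + 4³ = 216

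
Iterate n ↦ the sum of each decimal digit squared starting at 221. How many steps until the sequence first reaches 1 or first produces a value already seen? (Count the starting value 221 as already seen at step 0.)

221 → 2² + 2² + 1² = 9
9 → 9² = 81
81 → 8² + 1² = 65
65 → 6² + 5² = 61
61 → 6² + 1² = 37
37 → 3² + 7² = 58
58 → 5² + 8² = 89
89 → 8² + 9² = 145
145 → 1² + 4² + 5² = 42
42 → 4² + 2² = 20
20 → 2² + 0² = 4
4 → 4² = 16
16 → 1² + 6² = 37  — 37 repeats.
That took 13 steps.

13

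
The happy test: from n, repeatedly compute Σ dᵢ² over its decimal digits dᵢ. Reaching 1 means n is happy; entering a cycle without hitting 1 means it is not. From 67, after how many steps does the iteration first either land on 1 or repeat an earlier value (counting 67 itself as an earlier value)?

10

67 → 6² + 7² = 36 + 49 = 85
85 → 8² + 5² = 64 + 25 = 89
89 → 8² + 9² = 64 + 81 = 145
145 → 1² + 4² + 5² = 1 + 16 + 25 = 42
42 → 4² + 2² = 16 + 4 = 20
20 → 2² + 0² = 4 + 0 = 4
4 → 4² = 16
16 → 1² + 6² = 1 + 36 = 37
37 → 3² + 7² = 9 + 49 = 58
58 → 5² + 8² = 25 + 64 = 89  — 89 repeats.
That took 10 steps.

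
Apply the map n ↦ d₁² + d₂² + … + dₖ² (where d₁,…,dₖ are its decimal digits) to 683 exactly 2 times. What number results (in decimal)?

82

683 → 6² + 8² + 3² = 36 + 64 + 9 = 109
109 → 1² + 0² + 9² = 1 + 0 + 81 = 82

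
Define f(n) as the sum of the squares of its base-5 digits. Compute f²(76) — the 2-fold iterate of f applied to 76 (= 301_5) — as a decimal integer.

76 = (3,0,1)_5 → 3² + 0² + 1² = 10
10 = (2,0)_5 → 2² + 0² = 4

4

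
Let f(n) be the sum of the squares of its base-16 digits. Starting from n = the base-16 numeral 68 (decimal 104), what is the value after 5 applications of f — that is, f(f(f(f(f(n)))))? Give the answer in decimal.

104 = (6,8)_16 → 6² + 8² = 100
100 = (6,4)_16 → 6² + 4² = 52
52 = (3,4)_16 → 3² + 4² = 25
25 = (1,9)_16 → 1² + 9² = 82
82 = (5,2)_16 → 5² + 2² = 29

29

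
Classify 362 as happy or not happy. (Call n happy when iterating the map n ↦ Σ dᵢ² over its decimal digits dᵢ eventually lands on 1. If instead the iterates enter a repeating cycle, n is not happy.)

happy

362 → 3² + 6² + 2² = 49
49 → 4² + 9² = 97
97 → 9² + 7² = 130
130 → 1² + 3² + 0² = 10
10 → 1² + 0² = 1  — reached 1.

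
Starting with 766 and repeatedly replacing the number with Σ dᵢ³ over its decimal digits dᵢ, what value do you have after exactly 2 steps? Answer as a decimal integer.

766 → 7³ + 6³ + 6³ = 343 + 216 + 216 = 775
775 → 7³ + 7³ + 5³ = 343 + 343 + 125 = 811

811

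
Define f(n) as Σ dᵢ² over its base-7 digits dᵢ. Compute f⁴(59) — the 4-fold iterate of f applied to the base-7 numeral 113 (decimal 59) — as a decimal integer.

37

59 = (1,1,3)_7 → 1² + 1² + 3² = 11
11 = (1,4)_7 → 1² + 4² = 17
17 = (2,3)_7 → 2² + 3² = 13
13 = (1,6)_7 → 1² + 6² = 37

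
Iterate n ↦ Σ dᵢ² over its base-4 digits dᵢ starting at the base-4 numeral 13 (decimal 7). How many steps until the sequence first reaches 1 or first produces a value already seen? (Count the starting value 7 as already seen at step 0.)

7 = (1,3)_4 → 1² + 3² = 10
10 = (2,2)_4 → 2² + 2² = 8
8 = (2,0)_4 → 2² + 0² = 4
4 = (1,0)_4 → 1² + 0² = 1  — reached 1.
That took 4 steps.

4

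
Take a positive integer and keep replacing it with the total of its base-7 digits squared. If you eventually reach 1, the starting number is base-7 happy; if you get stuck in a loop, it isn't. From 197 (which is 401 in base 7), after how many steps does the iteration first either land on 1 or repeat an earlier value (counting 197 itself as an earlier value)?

5

197 = (4,0,1)_7 → 4² + 0² + 1² = 16 + 0 + 1 = 17
17 = (2,3)_7 → 2² + 3² = 4 + 9 = 13
13 = (1,6)_7 → 1² + 6² = 1 + 36 = 37
37 = (5,2)_7 → 5² + 2² = 25 + 4 = 29
29 = (4,1)_7 → 4² + 1² = 16 + 1 = 17  — 17 repeats.
That took 5 steps.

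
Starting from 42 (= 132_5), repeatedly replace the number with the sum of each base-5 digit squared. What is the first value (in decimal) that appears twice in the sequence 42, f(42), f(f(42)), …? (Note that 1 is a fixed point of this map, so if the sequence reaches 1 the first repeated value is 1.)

16

42 = (1,3,2)_5 → 14
14 = (2,4)_5 → 20
20 = (4,0)_5 → 16
16 = (3,1)_5 → 10
10 = (2,0)_5 → 4
4 = (4)_5 → 16  — 16 already appeared earlier.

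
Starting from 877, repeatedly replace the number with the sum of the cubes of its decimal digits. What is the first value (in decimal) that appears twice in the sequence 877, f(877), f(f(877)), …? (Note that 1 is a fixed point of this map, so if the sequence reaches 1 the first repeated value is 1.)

1

877 → 8³ + 7³ + 7³ = 512 + 343 + 343 = 1198
1198 → 1³ + 1³ + 9³ + 8³ = 1 + 1 + 729 + 512 = 1243
1243 → 1³ + 2³ + 4³ + 3³ = 1 + 8 + 64 + 27 = 100
100 → 1³ + 0³ + 0³ = 1 + 0 + 0 = 1  — reached the fixed point 1.
1 → 1, so 1 is the first repeated value.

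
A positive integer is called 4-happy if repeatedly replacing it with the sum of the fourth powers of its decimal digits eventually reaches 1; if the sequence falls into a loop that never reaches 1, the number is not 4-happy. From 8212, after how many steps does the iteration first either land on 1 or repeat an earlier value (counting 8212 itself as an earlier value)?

8212 → 8⁴ + 2⁴ + 1⁴ + 2⁴ = 4129
4129 → 4⁴ + 1⁴ + 2⁴ + 9⁴ = 6834
6834 → 6⁴ + 8⁴ + 3⁴ + 4⁴ = 5729
5729 → 5⁴ + 7⁴ + 2⁴ + 9⁴ = 9603
9603 → 9⁴ + 6⁴ + 0⁴ + 3⁴ = 7938
7938 → 7⁴ + 9⁴ + 3⁴ + 8⁴ = 13139
13139 → 1⁴ + 3⁴ + 1⁴ + 3⁴ + 9⁴ = 6725
6725 → 6⁴ + 7⁴ + 2⁴ + 5⁴ = 4338
4338 → 4⁴ + 3⁴ + 3⁴ + 8⁴ = 4514
4514 → 4⁴ + 5⁴ + 1⁴ + 4⁴ = 1138
1138 → 1⁴ + 1⁴ + 3⁴ + 8⁴ = 4179
4179 → 4⁴ + 1⁴ + 7⁴ + 9⁴ = 9219
9219 → 9⁴ + 2⁴ + 1⁴ + 9⁴ = 13139  — 13139 repeats.
That took 13 steps.

13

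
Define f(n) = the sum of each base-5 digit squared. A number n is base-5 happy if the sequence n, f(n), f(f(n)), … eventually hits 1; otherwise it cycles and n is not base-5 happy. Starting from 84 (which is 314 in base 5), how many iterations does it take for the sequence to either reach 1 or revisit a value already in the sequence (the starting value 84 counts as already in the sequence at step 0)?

84 = (3,1,4)_5 → 3² + 1² + 4² = 26
26 = (1,0,1)_5 → 1² + 0² + 1² = 2
2 = (2)_5 → 2² = 4
4 = (4)_5 → 4² = 16
16 = (3,1)_5 → 3² + 1² = 10
10 = (2,0)_5 → 2² + 0² = 4  — 4 repeats.
That took 6 steps.

6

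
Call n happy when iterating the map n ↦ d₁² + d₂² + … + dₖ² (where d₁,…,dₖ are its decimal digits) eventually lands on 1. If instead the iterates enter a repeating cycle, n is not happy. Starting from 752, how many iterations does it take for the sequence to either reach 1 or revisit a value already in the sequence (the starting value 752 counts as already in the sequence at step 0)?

752 → 7² + 5² + 2² = 49 + 25 + 4 = 78
78 → 7² + 8² = 49 + 64 = 113
113 → 1² + 1² + 3² = 1 + 1 + 9 = 11
11 → 1² + 1² = 1 + 1 = 2
2 → 2² = 4
4 → 4² = 16
16 → 1² + 6² = 1 + 36 = 37
37 → 3² + 7² = 9 + 49 = 58
58 → 5² + 8² = 25 + 64 = 89
89 → 8² + 9² = 64 + 81 = 145
145 → 1² + 4² + 5² = 1 + 16 + 25 = 42
42 → 4² + 2² = 16 + 4 = 20
20 → 2² + 0² = 4 + 0 = 4  — 4 repeats.
That took 13 steps.

13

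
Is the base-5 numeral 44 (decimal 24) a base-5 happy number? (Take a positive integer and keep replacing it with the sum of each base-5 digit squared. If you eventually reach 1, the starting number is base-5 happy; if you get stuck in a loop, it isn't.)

not base-5 happy

24 = (4,4)_5 → 4² + 4² = 32
32 = (1,1,2)_5 → 1² + 1² + 2² = 6
6 = (1,1)_5 → 1² + 1² = 2
2 = (2)_5 → 2² = 4
4 = (4)_5 → 4² = 16
16 = (3,1)_5 → 3² + 1² = 10
10 = (2,0)_5 → 2² + 0² = 4  — 4 already seen; the sequence cycles without reaching 1.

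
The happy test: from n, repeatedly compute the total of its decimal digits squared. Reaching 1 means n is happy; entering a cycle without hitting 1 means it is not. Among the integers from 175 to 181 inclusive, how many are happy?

175: 175 → 75 → 74 → 65 → 61 → 37 → 58 → 89 → 145 → 42 → 20 → 4 → 16 → 37  (repeats 37)
176: 176 → 86 → 100 → 1  (reaches 1)
177: 177 → 99 → 162 → 41 → 17 → 50 → 25 → 29 → 85 → 89 → 145 → 42 → 20 → 4 → 16 → 37 → 58 → 89  (repeats 89)
178: 178 → 114 → 18 → 65 → 61 → 37 → 58 → 89 → 145 → 42 → 20 → 4 → 16 → 37  (repeats 37)
179: 179 → 131 → 11 → 2 → 4 → 16 → 37 → 58 → 89 → 145 → 42 → 20 → 4  (repeats 4)
180: 180 → 65 → 61 → 37 → 58 → 89 → 145 → 42 → 20 → 4 → 16 → 37  (repeats 37)
181: 181 → 66 → 72 → 53 → 34 → 25 → 29 → 85 → 89 → 145 → 42 → 20 → 4 → 16 → 37 → 58 → 89  (repeats 89)
happy: 176

1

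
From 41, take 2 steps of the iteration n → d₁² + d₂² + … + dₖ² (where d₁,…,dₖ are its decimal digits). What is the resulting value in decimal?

41 → 4² + 1² = 17
17 → 1² + 7² = 50

50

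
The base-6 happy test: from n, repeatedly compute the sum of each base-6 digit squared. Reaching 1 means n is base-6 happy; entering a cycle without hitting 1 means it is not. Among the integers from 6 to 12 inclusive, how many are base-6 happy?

1

6: 6 → 1  — base-6 happy
7: 7 → 2 → 4 → 16 → 20 → 13 → 5 → 25 → 17 → 29 → 41 → 26 → 20  — not base-6 happy
8: 8 → 5 → 25 → 17 → 29 → 41 → 26 → 20 → 13 → 5  — not base-6 happy
9: 9 → 10 → 17 → 29 → 41 → 26 → 20 → 13 → 5 → 25 → 17  — not base-6 happy
10: 10 → 17 → 29 → 41 → 26 → 20 → 13 → 5 → 25 → 17  — not base-6 happy
11: 11 → 26 → 20 → 13 → 5 → 25 → 17 → 29 → 41 → 26  — not base-6 happy
12: 12 → 4 → 16 → 20 → 13 → 5 → 25 → 17 → 29 → 41 → 26 → 20  — not base-6 happy
base-6 happy: 6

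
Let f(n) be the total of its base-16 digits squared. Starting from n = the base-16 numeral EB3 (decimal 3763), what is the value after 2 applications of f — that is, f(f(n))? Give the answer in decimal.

53

3763 = (14,11,3)_16 → 14² + 11² + 3² = 326
326 = (1,4,6)_16 → 1² + 4² + 6² = 53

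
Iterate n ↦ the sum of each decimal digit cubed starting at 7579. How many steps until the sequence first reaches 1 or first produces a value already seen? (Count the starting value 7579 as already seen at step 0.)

7579 → 1540
1540 → 190
190 → 730
730 → 370
370 → 370  — 370 repeats.
That took 5 steps.

5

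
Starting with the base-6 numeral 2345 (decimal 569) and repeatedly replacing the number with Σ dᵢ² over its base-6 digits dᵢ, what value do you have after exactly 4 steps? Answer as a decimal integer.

29

569 = (2,3,4,5)_6 → 2² + 3² + 4² + 5² = 54
54 = (1,3,0)_6 → 1² + 3² + 0² = 10
10 = (1,4)_6 → 1² + 4² = 17
17 = (2,5)_6 → 2² + 5² = 29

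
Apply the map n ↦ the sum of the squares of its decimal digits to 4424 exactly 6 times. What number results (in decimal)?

42

4424 → 4² + 4² + 2² + 4² = 52
52 → 5² + 2² = 29
29 → 2² + 9² = 85
85 → 8² + 5² = 89
89 → 8² + 9² = 145
145 → 1² + 4² + 5² = 42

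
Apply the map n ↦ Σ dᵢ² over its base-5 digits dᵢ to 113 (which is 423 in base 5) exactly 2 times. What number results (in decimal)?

17

113 = (4,2,3)_5 → 4² + 2² + 3² = 16 + 4 + 9 = 29
29 = (1,0,4)_5 → 1² + 0² + 4² = 1 + 0 + 16 = 17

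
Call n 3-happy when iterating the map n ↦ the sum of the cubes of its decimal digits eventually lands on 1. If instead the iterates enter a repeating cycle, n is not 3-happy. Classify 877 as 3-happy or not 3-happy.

3-happy

877 → 8³ + 7³ + 7³ = 1198
1198 → 1³ + 1³ + 9³ + 8³ = 1243
1243 → 1³ + 2³ + 4³ + 3³ = 100
100 → 1³ + 0³ + 0³ = 1  — reached 1.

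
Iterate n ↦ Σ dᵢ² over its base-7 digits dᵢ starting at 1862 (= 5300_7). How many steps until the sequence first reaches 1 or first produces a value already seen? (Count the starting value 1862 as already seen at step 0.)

1862 = (5,3,0,0)_7 → 5² + 3² + 0² + 0² = 34
34 = (4,6)_7 → 4² + 6² = 52
52 = (1,0,3)_7 → 1² + 0² + 3² = 10
10 = (1,3)_7 → 1² + 3² = 10  — 10 repeats.
That took 4 steps.

4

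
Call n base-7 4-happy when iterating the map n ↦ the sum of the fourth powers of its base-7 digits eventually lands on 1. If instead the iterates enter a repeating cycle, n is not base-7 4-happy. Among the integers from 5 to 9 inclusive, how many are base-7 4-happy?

5: 5 → 625 → 1267 → 1633 → 913 → 609 → 707 → 97 → 2593 → 1459 → 963 → 1153 → 803 → 673 → 1923 → 1507 → 913  (repeats 913)
6: 6 → 1296 → 788 → 288 → 1922 → 1138 → 354 → 258 → 1922  (repeats 1922)
7: 7 → 1  (reaches 1)
8: 8 → 2 → 16 → 32 → 512 → 164 → 178 → 418 → 708 → 98 → 16  (repeats 16)
9: 9 → 17 → 97 → 2593 → 1459 → 963 → 1153 → 803 → 673 → 1923 → 1507 → 913 → 609 → 707 → 97  (repeats 97)
base-7 4-happy: 7

1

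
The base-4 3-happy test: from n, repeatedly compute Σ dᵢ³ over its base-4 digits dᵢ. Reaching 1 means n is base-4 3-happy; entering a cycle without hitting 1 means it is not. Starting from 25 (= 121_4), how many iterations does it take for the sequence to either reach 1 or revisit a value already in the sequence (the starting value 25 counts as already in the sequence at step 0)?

25 = (1,2,1)_4 → 1³ + 2³ + 1³ = 10
10 = (2,2)_4 → 2³ + 2³ = 16
16 = (1,0,0)_4 → 1³ + 0³ + 0³ = 1  — reached 1.
That took 3 steps.

3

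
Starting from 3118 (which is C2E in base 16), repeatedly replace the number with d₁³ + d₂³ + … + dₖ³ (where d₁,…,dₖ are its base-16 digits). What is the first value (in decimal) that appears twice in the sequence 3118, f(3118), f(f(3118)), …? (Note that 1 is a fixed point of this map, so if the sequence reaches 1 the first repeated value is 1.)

1

3118 = (12,2,14)_16 → 12³ + 2³ + 14³ = 1728 + 8 + 2744 = 4480
4480 = (1,1,8,0)_16 → 1³ + 1³ + 8³ + 0³ = 1 + 1 + 512 + 0 = 514
514 = (2,0,2)_16 → 2³ + 0³ + 2³ = 8 + 0 + 8 = 16
16 = (1,0)_16 → 1³ + 0³ = 1 + 0 = 1  — reached the fixed point 1.
1 → 1, so 1 is the first repeated value.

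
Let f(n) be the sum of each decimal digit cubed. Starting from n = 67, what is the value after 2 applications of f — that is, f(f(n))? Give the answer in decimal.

67 → 6³ + 7³ = 216 + 343 = 559
559 → 5³ + 5³ + 9³ = 125 + 125 + 729 = 979

979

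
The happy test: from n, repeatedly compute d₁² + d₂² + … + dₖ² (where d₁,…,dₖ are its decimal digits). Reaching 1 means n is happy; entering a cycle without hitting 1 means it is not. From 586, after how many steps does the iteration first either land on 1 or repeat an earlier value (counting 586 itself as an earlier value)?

15

586 → 5² + 8² + 6² = 125
125 → 1² + 2² + 5² = 30
30 → 3² + 0² = 9
9 → 9² = 81
81 → 8² + 1² = 65
65 → 6² + 5² = 61
61 → 6² + 1² = 37
37 → 3² + 7² = 58
58 → 5² + 8² = 89
89 → 8² + 9² = 145
145 → 1² + 4² + 5² = 42
42 → 4² + 2² = 20
20 → 2² + 0² = 4
4 → 4² = 16
16 → 1² + 6² = 37  — 37 repeats.
That took 15 steps.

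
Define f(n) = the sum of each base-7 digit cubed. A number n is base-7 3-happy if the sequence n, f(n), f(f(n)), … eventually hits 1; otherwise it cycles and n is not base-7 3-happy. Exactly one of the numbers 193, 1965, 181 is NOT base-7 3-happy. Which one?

193: 193 → 307 → 433 → 343 → 1  — reaches 1 (base-7 3-happy)
1965: 1965 → 375 → 129 → 99 → 9 → 9  — repeats 9 (not base-7 3-happy)
181: 181 → 307 → 433 → 343 → 1  — reaches 1 (base-7 3-happy)

1965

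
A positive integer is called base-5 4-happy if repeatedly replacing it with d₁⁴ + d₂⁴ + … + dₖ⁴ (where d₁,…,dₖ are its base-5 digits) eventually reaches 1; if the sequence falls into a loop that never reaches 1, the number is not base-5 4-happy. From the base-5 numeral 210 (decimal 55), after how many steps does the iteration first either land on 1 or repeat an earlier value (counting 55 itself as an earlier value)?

4

55 = (2,1,0)_5 → 17
17 = (3,2)_5 → 97
97 = (3,4,2)_5 → 353
353 = (2,4,0,3)_5 → 353  — 353 repeats.
That took 4 steps.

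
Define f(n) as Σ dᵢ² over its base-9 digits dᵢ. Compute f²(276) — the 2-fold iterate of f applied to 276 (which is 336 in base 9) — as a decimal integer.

276 = (3,3,6)_9 → 3² + 3² + 6² = 9 + 9 + 36 = 54
54 = (6,0)_9 → 6² + 0² = 36 + 0 = 36

36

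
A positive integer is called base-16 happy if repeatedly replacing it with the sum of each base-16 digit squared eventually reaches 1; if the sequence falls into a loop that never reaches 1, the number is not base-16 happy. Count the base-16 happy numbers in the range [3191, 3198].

4

3191: 3191 → 242 → 229 → 221 → 338 → 30 → 197 → 169 → 181 → 146 → 85 → 50 → 13 → 169  — not base-16 happy
3192: 3192 → 257 → 2 → 4 → 16 → 1  — base-16 happy
3193: 3193 → 274 → 6 → 36 → 20 → 17 → 2 → 4 → 16 → 1  — base-16 happy
3194: 3194 → 293 → 30 → 197 → 169 → 181 → 146 → 85 → 50 → 13 → 169  — not base-16 happy
3195: 3195 → 314 → 110 → 232 → 260 → 17 → 2 → 4 → 16 → 1  — base-16 happy
3196: 3196 → 337 → 27 → 122 → 149 → 106 → 136 → 128 → 64 → 16 → 1  — base-16 happy
3197: 3197 → 362 → 137 → 145 → 82 → 29 → 170 → 200 → 208 → 169 → 181 → 146 → 85 → 50 → 13 → 169  — not base-16 happy
3198: 3198 → 389 → 90 → 125 → 218 → 269 → 170 → 200 → 208 → 169 → 181 → 146 → 85 → 50 → 13 → 169  — not base-16 happy
base-16 happy: 3192, 3193, 3195, 3196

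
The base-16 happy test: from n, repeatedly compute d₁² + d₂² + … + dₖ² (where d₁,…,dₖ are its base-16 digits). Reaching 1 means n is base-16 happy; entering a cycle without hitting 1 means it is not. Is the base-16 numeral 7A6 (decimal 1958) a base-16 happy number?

not base-16 happy

1958 = (7,10,6)_16 → 7² + 10² + 6² = 49 + 100 + 36 = 185
185 = (11,9)_16 → 11² + 9² = 121 + 81 = 202
202 = (12,10)_16 → 12² + 10² = 144 + 100 = 244
244 = (15,4)_16 → 15² + 4² = 225 + 16 = 241
241 = (15,1)_16 → 15² + 1² = 225 + 1 = 226
226 = (14,2)_16 → 14² + 2² = 196 + 4 = 200
200 = (12,8)_16 → 12² + 8² = 144 + 64 = 208
208 = (13,0)_16 → 13² + 0² = 169 + 0 = 169
169 = (10,9)_16 → 10² + 9² = 100 + 81 = 181
181 = (11,5)_16 → 11² + 5² = 121 + 25 = 146
146 = (9,2)_16 → 9² + 2² = 81 + 4 = 85
85 = (5,5)_16 → 5² + 5² = 25 + 25 = 50
50 = (3,2)_16 → 3² + 2² = 9 + 4 = 13
13 = (13)_16 → 13² = 169  — 169 already seen; the sequence cycles without reaching 1.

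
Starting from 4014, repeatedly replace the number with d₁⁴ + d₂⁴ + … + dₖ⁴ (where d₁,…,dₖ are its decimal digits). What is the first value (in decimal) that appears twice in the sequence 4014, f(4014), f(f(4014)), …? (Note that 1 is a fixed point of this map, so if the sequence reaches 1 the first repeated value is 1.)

13139

4014 → 4⁴ + 0⁴ + 1⁴ + 4⁴ = 256 + 0 + 1 + 256 = 513
513 → 5⁴ + 1⁴ + 3⁴ = 625 + 1 + 81 = 707
707 → 7⁴ + 0⁴ + 7⁴ = 2401 + 0 + 2401 = 4802
4802 → 4⁴ + 8⁴ + 0⁴ + 2⁴ = 256 + 4096 + 0 + 16 = 4368
4368 → 4⁴ + 3⁴ + 6⁴ + 8⁴ = 256 + 81 + 1296 + 4096 = 5729
5729 → 5⁴ + 7⁴ + 2⁴ + 9⁴ = 625 + 2401 + 16 + 6561 = 9603
9603 → 9⁴ + 6⁴ + 0⁴ + 3⁴ = 6561 + 1296 + 0 + 81 = 7938
7938 → 7⁴ + 9⁴ + 3⁴ + 8⁴ = 2401 + 6561 + 81 + 4096 = 13139
13139 → 1⁴ + 3⁴ + 1⁴ + 3⁴ + 9⁴ = 1 + 81 + 1 + 81 + 6561 = 6725
6725 → 6⁴ + 7⁴ + 2⁴ + 5⁴ = 1296 + 2401 + 16 + 625 = 4338
4338 → 4⁴ + 3⁴ + 3⁴ + 8⁴ = 256 + 81 + 81 + 4096 = 4514
4514 → 4⁴ + 5⁴ + 1⁴ + 4⁴ = 256 + 625 + 1 + 256 = 1138
1138 → 1⁴ + 1⁴ + 3⁴ + 8⁴ = 1 + 1 + 81 + 4096 = 4179
4179 → 4⁴ + 1⁴ + 7⁴ + 9⁴ = 256 + 1 + 2401 + 6561 = 9219
9219 → 9⁴ + 2⁴ + 1⁴ + 9⁴ = 6561 + 16 + 1 + 6561 = 13139  — 13139 already appeared earlier.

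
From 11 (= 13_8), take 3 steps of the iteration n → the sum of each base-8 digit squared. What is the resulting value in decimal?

11 = (1,3)_8 → 1² + 3² = 1 + 9 = 10
10 = (1,2)_8 → 1² + 2² = 1 + 4 = 5
5 = (5)_8 → 5² = 25

25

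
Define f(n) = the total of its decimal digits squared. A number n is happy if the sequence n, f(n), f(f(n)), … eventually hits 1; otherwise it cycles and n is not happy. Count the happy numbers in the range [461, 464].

461: 461 → 53 → 34 → 25 → 29 → 85 → 89 → 145 → 42 → 20 → 4 → 16 → 37 → 58 → 89  (repeats 89)
462: 462 → 56 → 61 → 37 → 58 → 89 → 145 → 42 → 20 → 4 → 16 → 37  (repeats 37)
463: 463 → 61 → 37 → 58 → 89 → 145 → 42 → 20 → 4 → 16 → 37  (repeats 37)
464: 464 → 68 → 100 → 1  (reaches 1)
happy: 464

1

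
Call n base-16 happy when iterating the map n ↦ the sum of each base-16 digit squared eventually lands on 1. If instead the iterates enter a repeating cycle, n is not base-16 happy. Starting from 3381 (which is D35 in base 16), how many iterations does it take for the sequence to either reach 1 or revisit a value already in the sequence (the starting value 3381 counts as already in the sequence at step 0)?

14

3381 = (13,3,5)_16 → 13² + 3² + 5² = 203
203 = (12,11)_16 → 12² + 11² = 265
265 = (1,0,9)_16 → 1² + 0² + 9² = 82
82 = (5,2)_16 → 5² + 2² = 29
29 = (1,13)_16 → 1² + 13² = 170
170 = (10,10)_16 → 10² + 10² = 200
200 = (12,8)_16 → 12² + 8² = 208
208 = (13,0)_16 → 13² + 0² = 169
169 = (10,9)_16 → 10² + 9² = 181
181 = (11,5)_16 → 11² + 5² = 146
146 = (9,2)_16 → 9² + 2² = 85
85 = (5,5)_16 → 5² + 5² = 50
50 = (3,2)_16 → 3² + 2² = 13
13 = (13)_16 → 13² = 169  — 169 repeats.
That took 14 steps.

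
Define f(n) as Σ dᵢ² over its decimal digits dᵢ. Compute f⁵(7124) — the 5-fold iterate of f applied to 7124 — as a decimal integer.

7124 → 7² + 1² + 2² + 4² = 49 + 1 + 4 + 16 = 70
70 → 7² + 0² = 49 + 0 = 49
49 → 4² + 9² = 16 + 81 = 97
97 → 9² + 7² = 81 + 49 = 130
130 → 1² + 3² + 0² = 1 + 9 + 0 = 10

10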